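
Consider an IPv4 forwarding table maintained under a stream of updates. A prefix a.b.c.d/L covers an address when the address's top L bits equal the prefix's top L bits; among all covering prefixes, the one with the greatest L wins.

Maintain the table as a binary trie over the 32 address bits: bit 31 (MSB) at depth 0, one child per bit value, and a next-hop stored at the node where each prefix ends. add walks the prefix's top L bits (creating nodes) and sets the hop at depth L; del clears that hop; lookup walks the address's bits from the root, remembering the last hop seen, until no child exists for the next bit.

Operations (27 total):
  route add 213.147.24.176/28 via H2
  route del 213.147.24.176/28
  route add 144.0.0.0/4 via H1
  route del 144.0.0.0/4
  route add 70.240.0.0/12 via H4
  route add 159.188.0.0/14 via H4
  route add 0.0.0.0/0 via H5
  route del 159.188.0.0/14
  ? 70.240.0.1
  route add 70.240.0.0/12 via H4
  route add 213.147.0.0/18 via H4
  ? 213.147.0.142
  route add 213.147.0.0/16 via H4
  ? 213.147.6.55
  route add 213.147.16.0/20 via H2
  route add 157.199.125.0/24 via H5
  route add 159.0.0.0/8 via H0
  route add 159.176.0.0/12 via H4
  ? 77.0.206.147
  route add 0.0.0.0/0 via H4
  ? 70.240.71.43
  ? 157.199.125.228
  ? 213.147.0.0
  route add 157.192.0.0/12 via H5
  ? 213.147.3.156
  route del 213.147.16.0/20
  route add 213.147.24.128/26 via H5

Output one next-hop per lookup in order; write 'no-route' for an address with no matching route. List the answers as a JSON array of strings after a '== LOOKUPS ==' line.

Trace:
  + 213.147.24.176/28 (H2) depth=28
  - 213.147.24.176/28 clear@28
  + 144.0.0.0/4 (H1) depth=4
  - 144.0.0.0/4 clear@4
  + 70.240.0.0/12 (H4) depth=12
  + 159.188.0.0/14 (H4) depth=14
  + 0.0.0.0/0 (H5) depth=0
  - 159.188.0.0/14 clear@14
  ? 70.240.0.1  path d0:H5→d1:-→d2:-→d3:-→d4:-→d5:-→d6:-→d7:-→d8:-→d9:-→d10:-→d11:-→d12:H4  best=H4
  + 70.240.0.0/12 (H4) depth=12
  + 213.147.0.0/18 (H4) depth=18
  ? 213.147.0.142  path d0:H5→d1:-→d2:-→d3:-→d4:-→d5:-→d6:-→d7:-→d8:-→d9:-→d10:-→d11:-→d12:-→d13:-→d14:-→d15:-→d16:-→d17:-→d18:H4→d19:-  best=H4
  + 213.147.0.0/16 (H4) depth=16
  ? 213.147.6.55  path d0:H5→d1:-→d2:-→d3:-→d4:-→d5:-→d6:-→d7:-→d8:-→d9:-→d10:-→d11:-→d12:-→d13:-→d14:-→d15:-→d16:H4→d17:-→d18:H4→d19:-  best=H4
  + 213.147.16.0/20 (H2) depth=20
  + 157.199.125.0/24 (H5) depth=24
  + 159.0.0.0/8 (H0) depth=8
  + 159.176.0.0/12 (H4) depth=12
  ? 77.0.206.147  path d0:H5→d1:-→d2:-→d3:-→d4:-  best=H5
  + 0.0.0.0/0 (H4) depth=0
  ? 70.240.71.43  path d0:H4→d1:-→d2:-→d3:-→d4:-→d5:-→d6:-→d7:-→d8:-→d9:-→d10:-→d11:-→d12:H4  best=H4
  ? 157.199.125.228  path d0:H4→d1:-→d2:-→d3:-→d4:-→d5:-→d6:-→d7:-→d8:-→d9:-→d10:-→d11:-→d12:-→d13:-→d14:-→d15:-→d16:-→d17:-→d18:-→d19:-→d20:-→d21:-→d22:-→d23:-→d24:H5  best=H5
  ? 213.147.0.0  path d0:H4→d1:-→d2:-→d3:-→d4:-→d5:-→d6:-→d7:-→d8:-→d9:-→d10:-→d11:-→d12:-→d13:-→d14:-→d15:-→d16:H4→d17:-→d18:H4→d19:-  best=H4
  + 157.192.0.0/12 (H5) depth=12
  ? 213.147.3.156  path d0:H4→d1:-→d2:-→d3:-→d4:-→d5:-→d6:-→d7:-→d8:-→d9:-→d10:-→d11:-→d12:-→d13:-→d14:-→d15:-→d16:H4→d17:-→d18:H4→d19:-  best=H4
  - 213.147.16.0/20 clear@20
  + 213.147.24.128/26 (H5) depth=26

== LOOKUPS ==
["H4","H4","H4","H5","H4","H5","H4","H4"]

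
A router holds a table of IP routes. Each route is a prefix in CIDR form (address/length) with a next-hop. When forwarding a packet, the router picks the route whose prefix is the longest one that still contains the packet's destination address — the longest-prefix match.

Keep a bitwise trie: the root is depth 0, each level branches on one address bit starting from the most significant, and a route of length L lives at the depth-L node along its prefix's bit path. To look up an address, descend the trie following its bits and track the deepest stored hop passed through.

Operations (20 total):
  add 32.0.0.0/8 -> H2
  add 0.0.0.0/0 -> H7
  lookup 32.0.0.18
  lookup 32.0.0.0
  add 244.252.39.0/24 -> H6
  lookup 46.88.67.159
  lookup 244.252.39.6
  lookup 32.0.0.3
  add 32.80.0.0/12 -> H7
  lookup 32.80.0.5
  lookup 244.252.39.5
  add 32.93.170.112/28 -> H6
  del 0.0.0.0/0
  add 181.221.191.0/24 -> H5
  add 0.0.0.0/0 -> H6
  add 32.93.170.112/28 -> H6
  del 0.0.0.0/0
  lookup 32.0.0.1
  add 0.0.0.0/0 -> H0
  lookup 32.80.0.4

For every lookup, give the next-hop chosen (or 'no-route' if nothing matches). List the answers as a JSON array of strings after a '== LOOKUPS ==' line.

Apply in order:
  add 32.0.0.0/8 -> H2 at depth 8
  add 0.0.0.0/0 -> H7 at depth 0
  Q 32.0.0.18: descend 00100000 ; hops seen [H7,H2] ; pick H2
  Q 32.0.0.0: descend 00100000 ; hops seen [H7,H2] ; pick H2
  add 244.252.39.0/24 -> H6 at depth 24
  Q 46.88.67.159: descend 0010 ; hops seen [H7] ; pick H7
  Q 244.252.39.6: descend 111101001111110000100111 ; hops seen [H7,H6] ; pick H6
  Q 32.0.0.3: descend 00100000 ; hops seen [H7,H2] ; pick H2
  add 32.80.0.0/12 -> H7 at depth 12
  Q 32.80.0.5: descend 001000000101 ; hops seen [H7,H2,H7] ; pick H7
  Q 244.252.39.5: descend 111101001111110000100111 ; hops seen [H7,H6] ; pick H6
  add 32.93.170.112/28 -> H6 at depth 28
  - 0.0.0.0/0 clear@0
  add 181.221.191.0/24 -> H5 at depth 24
  add 0.0.0.0/0 -> H6 at depth 0
  add 32.93.170.112/28 -> H6 at depth 28
  - 0.0.0.0/0 clear@0
  Q 32.0.0.1: descend 001000000 ; hops seen [H2] ; pick H2
  add 0.0.0.0/0 -> H0 at depth 0
  Q 32.80.0.4: descend 001000000101 ; hops seen [H0,H2,H7] ; pick H7

== LOOKUPS ==
["H2","H2","H7","H6","H2","H7","H6","H2","H7"]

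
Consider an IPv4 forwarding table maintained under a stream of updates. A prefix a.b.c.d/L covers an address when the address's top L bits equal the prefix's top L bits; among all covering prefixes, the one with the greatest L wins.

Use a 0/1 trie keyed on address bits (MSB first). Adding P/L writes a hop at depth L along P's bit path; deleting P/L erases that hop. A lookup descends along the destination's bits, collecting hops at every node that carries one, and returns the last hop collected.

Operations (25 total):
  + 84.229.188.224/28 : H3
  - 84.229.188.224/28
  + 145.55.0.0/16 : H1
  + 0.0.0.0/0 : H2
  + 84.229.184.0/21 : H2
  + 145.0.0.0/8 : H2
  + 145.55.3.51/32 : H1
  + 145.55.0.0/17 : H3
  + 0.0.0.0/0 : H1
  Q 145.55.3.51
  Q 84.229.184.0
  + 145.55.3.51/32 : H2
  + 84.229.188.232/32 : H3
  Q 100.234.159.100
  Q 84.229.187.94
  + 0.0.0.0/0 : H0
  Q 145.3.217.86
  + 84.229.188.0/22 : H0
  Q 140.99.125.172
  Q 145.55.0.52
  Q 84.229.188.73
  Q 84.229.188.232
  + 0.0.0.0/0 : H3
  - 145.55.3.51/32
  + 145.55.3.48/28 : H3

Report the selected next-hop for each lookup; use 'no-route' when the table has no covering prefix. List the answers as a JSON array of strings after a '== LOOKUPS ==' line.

Apply in order:
  + 84.229.188.224/28 (H3) depth=28
  - 84.229.188.224/28 clear@28
  + 145.55.0.0/16 (H1) depth=16
  + 0.0.0.0/0 (H2) depth=0
  + 84.229.184.0/21 (H2) depth=21
  + 145.0.0.0/8 (H2) depth=8
  + 145.55.3.51/32 (H1) depth=32
  + 145.55.0.0/17 (H3) depth=17
  + 0.0.0.0/0 (H1) depth=0
  Q 145.55.3.51: descend 10010001001101110000001100110011 ; hops seen [H1,H2,H1,H3,H1] ; pick H1
  Q 84.229.184.0: descend 010101001110010110111 ; hops seen [H1,H2] ; pick H2
  + 145.55.3.51/32 (H2) depth=32
  + 84.229.188.232/32 (H3) depth=32
  Q 100.234.159.100: descend 01 ; hops seen [H1] ; pick H1
  Q 84.229.187.94: descend 010101001110010110111 ; hops seen [H1,H2] ; pick H2
  + 0.0.0.0/0 (H0) depth=0
  Q 145.3.217.86: descend 1001000100 ; hops seen [H0,H2] ; pick H2
  + 84.229.188.0/22 (H0) depth=22
  Q 140.99.125.172: descend 100 ; hops seen [H0] ; pick H0
  Q 145.55.0.52: descend 1001000100110111000000 ; hops seen [H0,H2,H1,H3] ; pick H3
  Q 84.229.188.73: descend 010101001110010110111100 ; hops seen [H0,H2,H0] ; pick H0
  Q 84.229.188.232: descend 01010100111001011011110011101000 ; hops seen [H0,H2,H0,H3] ; pick H3
  + 0.0.0.0/0 (H3) depth=0
  - 145.55.3.51/32 clear@32
  + 145.55.3.48/28 (H3) depth=28

== LOOKUPS ==
["H1","H2","H1","H2","H2","H0","H3","H0","H3"]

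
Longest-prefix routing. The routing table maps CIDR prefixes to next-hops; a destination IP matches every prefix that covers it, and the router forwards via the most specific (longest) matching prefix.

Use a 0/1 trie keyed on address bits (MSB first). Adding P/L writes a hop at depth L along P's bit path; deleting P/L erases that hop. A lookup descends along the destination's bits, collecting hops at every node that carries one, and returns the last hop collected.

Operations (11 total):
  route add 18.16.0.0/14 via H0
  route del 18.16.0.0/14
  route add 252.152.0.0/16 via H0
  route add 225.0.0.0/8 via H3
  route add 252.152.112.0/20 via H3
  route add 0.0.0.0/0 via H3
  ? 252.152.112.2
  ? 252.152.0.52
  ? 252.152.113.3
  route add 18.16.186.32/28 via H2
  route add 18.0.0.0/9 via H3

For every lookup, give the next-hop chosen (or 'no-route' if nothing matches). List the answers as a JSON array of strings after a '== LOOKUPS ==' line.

Apply in order:
  add 18.16.0.0/14 -> H0 at depth 14
  - 18.16.0.0/14 clear@14
  add 252.152.0.0/16 -> H0 at depth 16
  add 225.0.0.0/8 -> H3 at depth 8
  add 252.152.112.0/20 -> H3 at depth 20
  add 0.0.0.0/0 -> H3 at depth 0
  lookup 252.152.112.2: bits 11111100100110000111 walk d0:H3→d1:-→d2:-→d3:-→d4:-→d5:-→d6:-→d7:-→d8:-→d9:-→d10:-→d11:-→d12:-→d13:-→d14:-→d15:-→d16:H0→d17:-→d18:-→d19:-→d20:H3 -> H3
  lookup 252.152.0.52: bits 11111100100110000 walk d0:H3→d1:-→d2:-→d3:-→d4:-→d5:-→d6:-→d7:-→d8:-→d9:-→d10:-→d11:-→d12:-→d13:-→d14:-→d15:-→d16:H0→d17:- -> H0
  lookup 252.152.113.3: bits 11111100100110000111 walk d0:H3→d1:-→d2:-→d3:-→d4:-→d5:-→d6:-→d7:-→d8:-→d9:-→d10:-→d11:-→d12:-→d13:-→d14:-→d15:-→d16:H0→d17:-→d18:-→d19:-→d20:H3 -> H3
  add 18.16.186.32/28 -> H2 at depth 28
  add 18.0.0.0/9 -> H3 at depth 9

== LOOKUPS ==
["H3","H0","H3"]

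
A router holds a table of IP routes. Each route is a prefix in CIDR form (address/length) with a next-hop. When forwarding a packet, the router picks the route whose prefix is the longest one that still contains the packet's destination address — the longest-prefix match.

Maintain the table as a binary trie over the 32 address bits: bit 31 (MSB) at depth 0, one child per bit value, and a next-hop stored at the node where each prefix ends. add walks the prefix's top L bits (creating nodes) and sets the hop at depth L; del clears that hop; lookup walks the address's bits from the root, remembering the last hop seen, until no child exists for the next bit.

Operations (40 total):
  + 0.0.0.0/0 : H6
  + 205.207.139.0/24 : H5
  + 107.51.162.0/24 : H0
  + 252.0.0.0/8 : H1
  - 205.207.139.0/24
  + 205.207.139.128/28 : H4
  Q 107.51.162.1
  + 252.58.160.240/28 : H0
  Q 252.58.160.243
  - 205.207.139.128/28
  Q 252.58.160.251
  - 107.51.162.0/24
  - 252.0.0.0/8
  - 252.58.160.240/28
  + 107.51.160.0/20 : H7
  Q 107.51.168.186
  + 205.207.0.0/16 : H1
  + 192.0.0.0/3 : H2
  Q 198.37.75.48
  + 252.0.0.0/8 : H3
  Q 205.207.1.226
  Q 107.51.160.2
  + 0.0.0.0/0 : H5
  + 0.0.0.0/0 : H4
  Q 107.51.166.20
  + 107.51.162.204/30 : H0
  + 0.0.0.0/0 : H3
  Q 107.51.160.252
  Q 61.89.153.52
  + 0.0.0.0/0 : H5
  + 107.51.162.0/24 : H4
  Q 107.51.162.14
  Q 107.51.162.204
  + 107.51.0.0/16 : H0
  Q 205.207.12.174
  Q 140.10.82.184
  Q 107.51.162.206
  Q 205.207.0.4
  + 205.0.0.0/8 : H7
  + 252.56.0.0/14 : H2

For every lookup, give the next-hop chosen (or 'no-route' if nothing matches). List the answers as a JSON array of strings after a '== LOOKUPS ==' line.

Apply in order:
  + 0.0.0.0/0 (H6) depth=0
  + 205.207.139.0/24 (H5) depth=24
  + 107.51.162.0/24 (H0) depth=24
  + 252.0.0.0/8 (H1) depth=8
  - 205.207.139.0/24 clear@24
  + 205.207.139.128/28 (H4) depth=28
  Q 107.51.162.1: descend 011010110011001110100010 ; hops seen [H6,H0] ; pick H0
  + 252.58.160.240/28 (H0) depth=28
  Q 252.58.160.243: descend 1111110000111010101000001111 ; hops seen [H6,H1,H0] ; pick H0
  - 205.207.139.128/28 clear@28
  Q 252.58.160.251: descend 1111110000111010101000001111 ; hops seen [H6,H1,H0] ; pick H0
  - 107.51.162.0/24 clear@24
  - 252.0.0.0/8 clear@8
  - 252.58.160.240/28 clear@28
  + 107.51.160.0/20 (H7) depth=20
  Q 107.51.168.186: descend 01101011001100111010 ; hops seen [H6,H7] ; pick H7
  + 205.207.0.0/16 (H1) depth=16
  + 192.0.0.0/3 (H2) depth=3
  Q 198.37.75.48: descend 1100 ; hops seen [H6,H2] ; pick H2
  + 252.0.0.0/8 (H3) depth=8
  Q 205.207.1.226: descend 1100110111001111 ; hops seen [H6,H2,H1] ; pick H1
  Q 107.51.160.2: descend 0110101100110011101000 ; hops seen [H6,H7] ; pick H7
  + 0.0.0.0/0 (H5) depth=0
  + 0.0.0.0/0 (H4) depth=0
  Q 107.51.166.20: descend 011010110011001110100 ; hops seen [H4,H7] ; pick H7
  + 107.51.162.204/30 (H0) depth=30
  + 0.0.0.0/0 (H3) depth=0
  Q 107.51.160.252: descend 0110101100110011101000 ; hops seen [H3,H7] ; pick H7
  Q 61.89.153.52: descend 0 ; hops seen [H3] ; pick H3
  + 0.0.0.0/0 (H5) depth=0
  + 107.51.162.0/24 (H4) depth=24
  Q 107.51.162.14: descend 011010110011001110100010 ; hops seen [H5,H7,H4] ; pick H4
  Q 107.51.162.204: descend 011010110011001110100010110011 ; hops seen [H5,H7,H4,H0] ; pick H0
  + 107.51.0.0/16 (H0) depth=16
  Q 205.207.12.174: descend 1100110111001111 ; hops seen [H5,H2,H1] ; pick H1
  Q 140.10.82.184: descend 1 ; hops seen [H5] ; pick H5
  Q 107.51.162.206: descend 011010110011001110100010110011 ; hops seen [H5,H0,H7,H4,H0] ; pick H0
  Q 205.207.0.4: descend 1100110111001111 ; hops seen [H5,H2,H1] ; pick H1
  + 205.0.0.0/8 (H7) depth=8
  + 252.56.0.0/14 (H2) depth=14

== LOOKUPS ==
["H0","H0","H0","H7","H2","H1","H7","H7","H7","H3","H4","H0","H1","H5","H0","H1"]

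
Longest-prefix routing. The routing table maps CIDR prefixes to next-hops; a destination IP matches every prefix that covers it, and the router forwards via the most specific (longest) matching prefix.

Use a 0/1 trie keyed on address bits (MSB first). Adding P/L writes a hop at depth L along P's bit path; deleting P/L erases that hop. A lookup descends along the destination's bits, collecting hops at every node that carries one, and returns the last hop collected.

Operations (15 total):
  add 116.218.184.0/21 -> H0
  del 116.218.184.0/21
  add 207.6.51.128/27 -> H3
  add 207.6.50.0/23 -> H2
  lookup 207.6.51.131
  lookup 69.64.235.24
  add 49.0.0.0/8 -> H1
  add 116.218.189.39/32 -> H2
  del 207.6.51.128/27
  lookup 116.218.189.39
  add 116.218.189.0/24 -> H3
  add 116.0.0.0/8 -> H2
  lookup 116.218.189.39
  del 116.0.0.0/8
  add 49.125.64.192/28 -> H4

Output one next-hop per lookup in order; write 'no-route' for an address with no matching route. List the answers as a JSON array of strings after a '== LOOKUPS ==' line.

Trace:
  add 116.218.184.0/21 -> H0 at depth 21
  - 116.218.184.0/21 clear@21
  add 207.6.51.128/27 -> H3 at depth 27
  add 207.6.50.0/23 -> H2 at depth 23
  lookup 207.6.51.131: bits 110011110000011000110011100 walk d0:-→d1:-→d2:-→d3:-→d4:-→d5:-→d6:-→d7:-→d8:-→d9:-→d10:-→d11:-→d12:-→d13:-→d14:-→d15:-→d16:-→d17:-→d18:-→d19:-→d20:-→d21:-→d22:-→d23:H2→d24:-→d25:-→d26:-→d27:H3 -> H3
  lookup 69.64.235.24: bits 01 walk d0:-→d1:-→d2:- -> no-route
  add 49.0.0.0/8 -> H1 at depth 8
  add 116.218.189.39/32 -> H2 at depth 32
  - 207.6.51.128/27 clear@27
  lookup 116.218.189.39: bits 01110100110110101011110100100111 walk d0:-→d1:-→d2:-→d3:-→d4:-→d5:-→d6:-→d7:-→d8:-→d9:-→d10:-→d11:-→d12:-→d13:-→d14:-→d15:-→d16:-→d17:-→d18:-→d19:-→d20:-→d21:-→d22:-→d23:-→d24:-→d25:-→d26:-→d27:-→d28:-→d29:-→d30:-→d31:-→d32:H2 -> H2
  add 116.218.189.0/24 -> H3 at depth 24
  add 116.0.0.0/8 -> H2 at depth 8
  lookup 116.218.189.39: bits 01110100110110101011110100100111 walk d0:-→d1:-→d2:-→d3:-→d4:-→d5:-→d6:-→d7:-→d8:H2→d9:-→d10:-→d11:-→d12:-→d13:-→d14:-→d15:-→d16:-→d17:-→d18:-→d19:-→d20:-→d21:-→d22:-→d23:-→d24:H3→d25:-→d26:-→d27:-→d28:-→d29:-→d30:-→d31:-→d32:H2 -> H2
  - 116.0.0.0/8 clear@8
  add 49.125.64.192/28 -> H4 at depth 28

== LOOKUPS ==
["H3","no-route","H2","H2"]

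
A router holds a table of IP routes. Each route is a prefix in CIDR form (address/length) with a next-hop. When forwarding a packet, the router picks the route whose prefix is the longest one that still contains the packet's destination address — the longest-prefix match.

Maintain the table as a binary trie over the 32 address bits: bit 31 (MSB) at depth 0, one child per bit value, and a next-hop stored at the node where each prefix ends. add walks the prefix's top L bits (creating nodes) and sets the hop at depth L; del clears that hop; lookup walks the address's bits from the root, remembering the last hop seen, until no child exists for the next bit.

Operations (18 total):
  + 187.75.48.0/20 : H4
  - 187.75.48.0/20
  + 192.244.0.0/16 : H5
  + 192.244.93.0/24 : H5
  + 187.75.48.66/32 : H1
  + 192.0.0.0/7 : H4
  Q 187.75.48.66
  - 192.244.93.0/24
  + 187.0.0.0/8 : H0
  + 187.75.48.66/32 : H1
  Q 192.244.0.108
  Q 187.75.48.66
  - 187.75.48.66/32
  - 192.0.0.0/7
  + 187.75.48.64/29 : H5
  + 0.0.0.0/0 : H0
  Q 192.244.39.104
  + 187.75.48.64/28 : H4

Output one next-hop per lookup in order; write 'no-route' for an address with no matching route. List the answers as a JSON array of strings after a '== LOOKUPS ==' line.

Process each operation:
  add 187.75.48.0/20 -> H4 at depth 20
  - 187.75.48.0/20 clear@20
  add 192.244.0.0/16 -> H5 at depth 16
  add 192.244.93.0/24 -> H5 at depth 24
  add 187.75.48.66/32 -> H1 at depth 32
  add 192.0.0.0/7 -> H4 at depth 7
  ? 187.75.48.66  path d0:-→d1:-→d2:-→d3:-→d4:-→d5:-→d6:-→d7:-→d8:-→d9:-→d10:-→d11:-→d12:-→d13:-→d14:-→d15:-→d16:-→d17:-→d18:-→d19:-→d20:-→d21:-→d22:-→d23:-→d24:-→d25:-→d26:-→d27:-→d28:-→d29:-→d30:-→d31:-→d32:H1  best=H1
  - 192.244.93.0/24 clear@24
  add 187.0.0.0/8 -> H0 at depth 8
  add 187.75.48.66/32 -> H1 at depth 32
  ? 192.244.0.108  path d0:-→d1:-→d2:-→d3:-→d4:-→d5:-→d6:-→d7:H4→d8:-→d9:-→d10:-→d11:-→d12:-→d13:-→d14:-→d15:-→d16:H5→d17:-  best=H5
  ? 187.75.48.66  path d0:-→d1:-→d2:-→d3:-→d4:-→d5:-→d6:-→d7:-→d8:H0→d9:-→d10:-→d11:-→d12:-→d13:-→d14:-→d15:-→d16:-→d17:-→d18:-→d19:-→d20:-→d21:-→d22:-→d23:-→d24:-→d25:-→d26:-→d27:-→d28:-→d29:-→d30:-→d31:-→d32:H1  best=H1
  - 187.75.48.66/32 clear@32
  - 192.0.0.0/7 clear@7
  add 187.75.48.64/29 -> H5 at depth 29
  add 0.0.0.0/0 -> H0 at depth 0
  ? 192.244.39.104  path d0:H0→d1:-→d2:-→d3:-→d4:-→d5:-→d6:-→d7:-→d8:-→d9:-→d10:-→d11:-→d12:-→d13:-→d14:-→d15:-→d16:H5→d17:-  best=H5
  add 187.75.48.64/28 -> H4 at depth 28

== LOOKUPS ==
["H1","H5","H1","H5"]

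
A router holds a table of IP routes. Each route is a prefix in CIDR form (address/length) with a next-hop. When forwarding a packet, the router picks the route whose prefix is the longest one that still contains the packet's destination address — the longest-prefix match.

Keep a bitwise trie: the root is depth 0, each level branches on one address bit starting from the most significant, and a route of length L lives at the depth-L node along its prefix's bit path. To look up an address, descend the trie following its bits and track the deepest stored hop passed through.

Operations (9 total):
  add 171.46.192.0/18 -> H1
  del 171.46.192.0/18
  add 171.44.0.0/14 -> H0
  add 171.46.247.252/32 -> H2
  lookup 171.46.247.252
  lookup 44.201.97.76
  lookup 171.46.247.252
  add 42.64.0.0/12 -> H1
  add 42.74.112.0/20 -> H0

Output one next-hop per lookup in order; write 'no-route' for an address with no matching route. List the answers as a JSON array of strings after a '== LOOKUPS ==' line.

Apply in order:
  + 171.46.192.0/18 (H1) depth=18
  del 171.46.192.0/18 (clear depth 18)
  + 171.44.0.0/14 (H0) depth=14
  + 171.46.247.252/32 (H2) depth=32
  Q 171.46.247.252: descend 10101011001011101111011111111100 ; hops seen [H0,H2] ; pick H2
  Q 44.201.97.76: descend ε ; hops seen [∅] ; pick no-route
  Q 171.46.247.252: descend 10101011001011101111011111111100 ; hops seen [H0,H2] ; pick H2
  + 42.64.0.0/12 (H1) depth=12
  + 42.74.112.0/20 (H0) depth=20

== LOOKUPS ==
["H2","no-route","H2"]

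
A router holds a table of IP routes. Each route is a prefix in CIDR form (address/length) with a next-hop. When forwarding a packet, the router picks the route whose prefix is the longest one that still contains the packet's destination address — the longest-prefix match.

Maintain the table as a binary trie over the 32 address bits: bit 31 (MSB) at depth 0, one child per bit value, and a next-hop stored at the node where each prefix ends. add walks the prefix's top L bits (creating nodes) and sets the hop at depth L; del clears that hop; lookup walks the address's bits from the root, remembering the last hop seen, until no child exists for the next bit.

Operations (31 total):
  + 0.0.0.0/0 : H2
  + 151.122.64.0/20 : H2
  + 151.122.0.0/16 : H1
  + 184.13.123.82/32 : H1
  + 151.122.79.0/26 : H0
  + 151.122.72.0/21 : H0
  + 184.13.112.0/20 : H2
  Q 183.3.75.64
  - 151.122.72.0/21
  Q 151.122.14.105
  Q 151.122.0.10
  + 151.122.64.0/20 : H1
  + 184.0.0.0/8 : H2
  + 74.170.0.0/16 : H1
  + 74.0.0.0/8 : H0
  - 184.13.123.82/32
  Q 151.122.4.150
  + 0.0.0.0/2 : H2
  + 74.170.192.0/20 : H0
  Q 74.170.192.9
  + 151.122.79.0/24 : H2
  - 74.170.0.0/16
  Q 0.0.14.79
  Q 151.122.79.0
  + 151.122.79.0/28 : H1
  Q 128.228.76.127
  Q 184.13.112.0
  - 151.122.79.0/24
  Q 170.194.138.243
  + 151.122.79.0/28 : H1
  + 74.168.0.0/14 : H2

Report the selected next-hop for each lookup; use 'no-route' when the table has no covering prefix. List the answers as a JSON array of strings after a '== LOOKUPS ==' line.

Process each operation:
  add 0.0.0.0/0 -> H2 at depth 0
  add 151.122.64.0/20 -> H2 at depth 20
  add 151.122.0.0/16 -> H1 at depth 16
  add 184.13.123.82/32 -> H1 at depth 32
  add 151.122.79.0/26 -> H0 at depth 26
  add 151.122.72.0/21 -> H0 at depth 21
  add 184.13.112.0/20 -> H2 at depth 20
  ? 183.3.75.64  path d0:H2→d1:-→d2:-→d3:-→d4:-  best=H2
  del 151.122.72.0/21 (clear depth 21)
  ? 151.122.14.105  path d0:H2→d1:-→d2:-→d3:-→d4:-→d5:-→d6:-→d7:-→d8:-→d9:-→d10:-→d11:-→d12:-→d13:-→d14:-→d15:-→d16:H1→d17:-  best=H1
  ? 151.122.0.10  path d0:H2→d1:-→d2:-→d3:-→d4:-→d5:-→d6:-→d7:-→d8:-→d9:-→d10:-→d11:-→d12:-→d13:-→d14:-→d15:-→d16:H1→d17:-  best=H1
  add 151.122.64.0/20 -> H1 at depth 20
  add 184.0.0.0/8 -> H2 at depth 8
  add 74.170.0.0/16 -> H1 at depth 16
  add 74.0.0.0/8 -> H0 at depth 8
  del 184.13.123.82/32 (clear depth 32)
  ? 151.122.4.150  path d0:H2→d1:-→d2:-→d3:-→d4:-→d5:-→d6:-→d7:-→d8:-→d9:-→d10:-→d11:-→d12:-→d13:-→d14:-→d15:-→d16:H1→d17:-  best=H1
  add 0.0.0.0/2 -> H2 at depth 2
  add 74.170.192.0/20 -> H0 at depth 20
  ? 74.170.192.9  path d0:H2→d1:-→d2:-→d3:-→d4:-→d5:-→d6:-→d7:-→d8:H0→d9:-→d10:-→d11:-→d12:-→d13:-→d14:-→d15:-→d16:H1→d17:-→d18:-→d19:-→d20:H0  best=H0
  add 151.122.79.0/24 -> H2 at depth 24
  del 74.170.0.0/16 (clear depth 16)
  ? 0.0.14.79  path d0:H2→d1:-→d2:H2  best=H2
  ? 151.122.79.0  path d0:H2→d1:-→d2:-→d3:-→d4:-→d5:-→d6:-→d7:-→d8:-→d9:-→d10:-→d11:-→d12:-→d13:-→d14:-→d15:-→d16:H1→d17:-→d18:-→d19:-→d20:H1→d21:-→d22:-→d23:-→d24:H2→d25:-→d26:H0  best=H0
  add 151.122.79.0/28 -> H1 at depth 28
  ? 128.228.76.127  path d0:H2→d1:-→d2:-→d3:-  best=H2
  ? 184.13.112.0  path d0:H2→d1:-→d2:-→d3:-→d4:-→d5:-→d6:-→d7:-→d8:H2→d9:-→d10:-→d11:-→d12:-→d13:-→d14:-→d15:-→d16:-→d17:-→d18:-→d19:-→d20:H2  best=H2
  del 151.122.79.0/24 (clear depth 24)
  ? 170.194.138.243  path d0:H2→d1:-→d2:-→d3:-  best=H2
  add 151.122.79.0/28 -> H1 at depth 28
  add 74.168.0.0/14 -> H2 at depth 14

== LOOKUPS ==
["H2","H1","H1","H1","H0","H2","H0","H2","H2","H2"]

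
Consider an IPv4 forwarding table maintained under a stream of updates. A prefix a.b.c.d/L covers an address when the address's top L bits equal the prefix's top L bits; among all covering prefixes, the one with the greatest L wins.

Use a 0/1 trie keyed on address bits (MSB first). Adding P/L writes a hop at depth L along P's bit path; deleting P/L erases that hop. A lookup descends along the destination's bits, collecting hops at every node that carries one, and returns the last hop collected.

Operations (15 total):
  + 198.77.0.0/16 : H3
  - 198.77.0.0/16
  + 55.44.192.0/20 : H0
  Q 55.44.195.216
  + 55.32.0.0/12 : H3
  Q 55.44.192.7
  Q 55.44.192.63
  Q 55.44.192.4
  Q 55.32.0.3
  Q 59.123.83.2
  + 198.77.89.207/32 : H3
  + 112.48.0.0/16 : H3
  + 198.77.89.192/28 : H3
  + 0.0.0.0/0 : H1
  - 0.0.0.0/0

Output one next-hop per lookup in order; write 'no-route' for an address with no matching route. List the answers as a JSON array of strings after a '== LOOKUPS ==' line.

Trace:
  add 198.77.0.0/16 -> H3 at depth 16
  - 198.77.0.0/16 clear@16
  add 55.44.192.0/20 -> H0 at depth 20
  ? 55.44.195.216  path d0:-→d1:-→d2:-→d3:-→d4:-→d5:-→d6:-→d7:-→d8:-→d9:-→d10:-→d11:-→d12:-→d13:-→d14:-→d15:-→d16:-→d17:-→d18:-→d19:-→d20:H0  best=H0
  add 55.32.0.0/12 -> H3 at depth 12
  ? 55.44.192.7  path d0:-→d1:-→d2:-→d3:-→d4:-→d5:-→d6:-→d7:-→d8:-→d9:-→d10:-→d11:-→d12:H3→d13:-→d14:-→d15:-→d16:-→d17:-→d18:-→d19:-→d20:H0  best=H0
  ? 55.44.192.63  path d0:-→d1:-→d2:-→d3:-→d4:-→d5:-→d6:-→d7:-→d8:-→d9:-→d10:-→d11:-→d12:H3→d13:-→d14:-→d15:-→d16:-→d17:-→d18:-→d19:-→d20:H0  best=H0
  ? 55.44.192.4  path d0:-→d1:-→d2:-→d3:-→d4:-→d5:-→d6:-→d7:-→d8:-→d9:-→d10:-→d11:-→d12:H3→d13:-→d14:-→d15:-→d16:-→d17:-→d18:-→d19:-→d20:H0  best=H0
  ? 55.32.0.3  path d0:-→d1:-→d2:-→d3:-→d4:-→d5:-→d6:-→d7:-→d8:-→d9:-→d10:-→d11:-→d12:H3  best=H3
  ? 59.123.83.2  path d0:-→d1:-→d2:-→d3:-→d4:-  best=no-route
  add 198.77.89.207/32 -> H3 at depth 32
  add 112.48.0.0/16 -> H3 at depth 16
  add 198.77.89.192/28 -> H3 at depth 28
  add 0.0.0.0/0 -> H1 at depth 0
  - 0.0.0.0/0 clear@0

== LOOKUPS ==
["H0","H0","H0","H0","H3","no-route"]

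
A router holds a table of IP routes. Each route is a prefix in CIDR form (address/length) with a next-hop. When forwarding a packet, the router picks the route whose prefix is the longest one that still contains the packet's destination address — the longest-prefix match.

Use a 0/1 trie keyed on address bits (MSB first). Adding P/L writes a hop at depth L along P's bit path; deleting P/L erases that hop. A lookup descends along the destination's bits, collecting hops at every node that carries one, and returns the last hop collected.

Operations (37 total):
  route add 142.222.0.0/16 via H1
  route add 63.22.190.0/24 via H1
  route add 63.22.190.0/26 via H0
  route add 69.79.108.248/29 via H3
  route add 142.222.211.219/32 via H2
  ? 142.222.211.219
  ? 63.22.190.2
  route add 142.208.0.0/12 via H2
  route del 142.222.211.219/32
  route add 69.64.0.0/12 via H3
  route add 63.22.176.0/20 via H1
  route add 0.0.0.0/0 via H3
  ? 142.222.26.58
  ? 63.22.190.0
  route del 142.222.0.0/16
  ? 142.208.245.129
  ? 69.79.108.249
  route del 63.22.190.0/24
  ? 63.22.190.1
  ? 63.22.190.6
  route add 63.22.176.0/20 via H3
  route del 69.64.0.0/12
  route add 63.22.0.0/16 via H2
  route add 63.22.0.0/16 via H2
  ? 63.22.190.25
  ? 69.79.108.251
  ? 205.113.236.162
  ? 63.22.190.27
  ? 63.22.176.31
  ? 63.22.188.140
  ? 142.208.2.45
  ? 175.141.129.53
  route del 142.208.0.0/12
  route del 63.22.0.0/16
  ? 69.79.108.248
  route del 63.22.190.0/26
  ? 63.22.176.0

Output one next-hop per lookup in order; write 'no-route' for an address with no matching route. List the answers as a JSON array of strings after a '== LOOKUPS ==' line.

Process each operation:
  + 142.222.0.0/16 (H1) depth=16
  + 63.22.190.0/24 (H1) depth=24
  + 63.22.190.0/26 (H0) depth=26
  + 69.79.108.248/29 (H3) depth=29
  + 142.222.211.219/32 (H2) depth=32
  lookup 142.222.211.219: bits 10001110110111101101001111011011 walk d0:-→d1:-→d2:-→d3:-→d4:-→d5:-→d6:-→d7:-→d8:-→d9:-→d10:-→d11:-→d12:-→d13:-→d14:-→d15:-→d16:H1→d17:-→d18:-→d19:-→d20:-→d21:-→d22:-→d23:-→d24:-→d25:-→d26:-→d27:-→d28:-→d29:-→d30:-→d31:-→d32:H2 -> H2
  lookup 63.22.190.2: bits 00111111000101101011111000 walk d0:-→d1:-→d2:-→d3:-→d4:-→d5:-→d6:-→d7:-→d8:-→d9:-→d10:-→d11:-→d12:-→d13:-→d14:-→d15:-→d16:-→d17:-→d18:-→d19:-→d20:-→d21:-→d22:-→d23:-→d24:H1→d25:-→d26:H0 -> H0
  + 142.208.0.0/12 (H2) depth=12
  del 142.222.211.219/32 (clear depth 32)
  + 69.64.0.0/12 (H3) depth=12
  + 63.22.176.0/20 (H1) depth=20
  + 0.0.0.0/0 (H3) depth=0
  lookup 142.222.26.58: bits 1000111011011110 walk d0:H3→d1:-→d2:-→d3:-→d4:-→d5:-→d6:-→d7:-→d8:-→d9:-→d10:-→d11:-→d12:H2→d13:-→d14:-→d15:-→d16:H1 -> H1
  lookup 63.22.190.0: bits 00111111000101101011111000 walk d0:H3→d1:-→d2:-→d3:-→d4:-→d5:-→d6:-→d7:-→d8:-→d9:-→d10:-→d11:-→d12:-→d13:-→d14:-→d15:-→d16:-→d17:-→d18:-→d19:-→d20:H1→d21:-→d22:-→d23:-→d24:H1→d25:-→d26:H0 -> H0
  del 142.222.0.0/16 (clear depth 16)
  lookup 142.208.245.129: bits 100011101101 walk d0:H3→d1:-→d2:-→d3:-→d4:-→d5:-→d6:-→d7:-→d8:-→d9:-→d10:-→d11:-→d12:H2 -> H2
  lookup 69.79.108.249: bits 01000101010011110110110011111 walk d0:H3→d1:-→d2:-→d3:-→d4:-→d5:-→d6:-→d7:-→d8:-→d9:-→d10:-→d11:-→d12:H3→d13:-→d14:-→d15:-→d16:-→d17:-→d18:-→d19:-→d20:-→d21:-→d22:-→d23:-→d24:-→d25:-→d26:-→d27:-→d28:-→d29:H3 -> H3
  del 63.22.190.0/24 (clear depth 24)
  lookup 63.22.190.1: bits 00111111000101101011111000 walk d0:H3→d1:-→d2:-→d3:-→d4:-→d5:-→d6:-→d7:-→d8:-→d9:-→d10:-→d11:-→d12:-→d13:-→d14:-→d15:-→d16:-→d17:-→d18:-→d19:-→d20:H1→d21:-→d22:-→d23:-→d24:-→d25:-→d26:H0 -> H0
  lookup 63.22.190.6: bits 00111111000101101011111000 walk d0:H3→d1:-→d2:-→d3:-→d4:-→d5:-→d6:-→d7:-→d8:-→d9:-→d10:-→d11:-→d12:-→d13:-→d14:-→d15:-→d16:-→d17:-→d18:-→d19:-→d20:H1→d21:-→d22:-→d23:-→d24:-→d25:-→d26:H0 -> H0
  + 63.22.176.0/20 (H3) depth=20
  del 69.64.0.0/12 (clear depth 12)
  + 63.22.0.0/16 (H2) depth=16
  + 63.22.0.0/16 (H2) depth=16
  lookup 63.22.190.25: bits 00111111000101101011111000 walk d0:H3→d1:-→d2:-→d3:-→d4:-→d5:-→d6:-→d7:-→d8:-→d9:-→d10:-→d11:-→d12:-→d13:-→d14:-→d15:-→d16:H2→d17:-→d18:-→d19:-→d20:H3→d21:-→d22:-→d23:-→d24:-→d25:-→d26:H0 -> H0
  lookup 69.79.108.251: bits 01000101010011110110110011111 walk d0:H3→d1:-→d2:-→d3:-→d4:-→d5:-→d6:-→d7:-→d8:-→d9:-→d10:-→d11:-→d12:-→d13:-→d14:-→d15:-→d16:-→d17:-→d18:-→d19:-→d20:-→d21:-→d22:-→d23:-→d24:-→d25:-→d26:-→d27:-→d28:-→d29:H3 -> H3
  lookup 205.113.236.162: bits 1 walk d0:H3→d1:- -> H3
  lookup 63.22.190.27: bits 00111111000101101011111000 walk d0:H3→d1:-→d2:-→d3:-→d4:-→d5:-→d6:-→d7:-→d8:-→d9:-→d10:-→d11:-→d12:-→d13:-→d14:-→d15:-→d16:H2→d17:-→d18:-→d19:-→d20:H3→d21:-→d22:-→d23:-→d24:-→d25:-→d26:H0 -> H0
  lookup 63.22.176.31: bits 00111111000101101011 walk d0:H3→d1:-→d2:-→d3:-→d4:-→d5:-→d6:-→d7:-→d8:-→d9:-→d10:-→d11:-→d12:-→d13:-→d14:-→d15:-→d16:H2→d17:-→d18:-→d19:-→d20:H3 -> H3
  lookup 63.22.188.140: bits 0011111100010110101111 walk d0:H3→d1:-→d2:-→d3:-→d4:-→d5:-→d6:-→d7:-→d8:-→d9:-→d10:-→d11:-→d12:-→d13:-→d14:-→d15:-→d16:H2→d17:-→d18:-→d19:-→d20:H3→d21:-→d22:- -> H3
  lookup 142.208.2.45: bits 100011101101 walk d0:H3→d1:-→d2:-→d3:-→d4:-→d5:-→d6:-→d7:-→d8:-→d9:-→d10:-→d11:-→d12:H2 -> H2
  lookup 175.141.129.53: bits 10 walk d0:H3→d1:-→d2:- -> H3
  del 142.208.0.0/12 (clear depth 12)
  del 63.22.0.0/16 (clear depth 16)
  lookup 69.79.108.248: bits 01000101010011110110110011111 walk d0:H3→d1:-→d2:-→d3:-→d4:-→d5:-→d6:-→d7:-→d8:-→d9:-→d10:-→d11:-→d12:-→d13:-→d14:-→d15:-→d16:-→d17:-→d18:-→d19:-→d20:-→d21:-→d22:-→d23:-→d24:-→d25:-→d26:-→d27:-→d28:-→d29:H3 -> H3
  del 63.22.190.0/26 (clear depth 26)
  lookup 63.22.176.0: bits 00111111000101101011 walk d0:H3→d1:-→d2:-→d3:-→d4:-→d5:-→d6:-→d7:-→d8:-→d9:-→d10:-→d11:-→d12:-→d13:-→d14:-→d15:-→d16:-→d17:-→d18:-→d19:-→d20:H3 -> H3

== LOOKUPS ==
["H2","H0","H1","H0","H2","H3","H0","H0","H0","H3","H3","H0","H3","H3","H2","H3","H3","H3"]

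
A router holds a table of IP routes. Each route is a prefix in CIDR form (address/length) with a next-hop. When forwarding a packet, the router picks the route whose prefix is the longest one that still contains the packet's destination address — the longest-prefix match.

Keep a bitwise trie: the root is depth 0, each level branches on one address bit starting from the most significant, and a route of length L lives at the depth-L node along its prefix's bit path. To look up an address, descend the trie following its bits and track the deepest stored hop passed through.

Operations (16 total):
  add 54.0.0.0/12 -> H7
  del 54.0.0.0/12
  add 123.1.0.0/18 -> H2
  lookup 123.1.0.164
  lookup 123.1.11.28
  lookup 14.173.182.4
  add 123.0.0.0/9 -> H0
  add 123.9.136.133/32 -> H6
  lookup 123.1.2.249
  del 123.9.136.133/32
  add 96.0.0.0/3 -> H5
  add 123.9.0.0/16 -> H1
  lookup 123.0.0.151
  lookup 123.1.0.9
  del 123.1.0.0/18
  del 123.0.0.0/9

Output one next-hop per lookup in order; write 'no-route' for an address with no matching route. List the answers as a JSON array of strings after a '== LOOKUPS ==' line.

Trace:
  + 54.0.0.0/12 (H7) depth=12
  del 54.0.0.0/12 (clear depth 12)
  + 123.1.0.0/18 (H2) depth=18
  ? 123.1.0.164  path d0:-→d1:-→d2:-→d3:-→d4:-→d5:-→d6:-→d7:-→d8:-→d9:-→d10:-→d11:-→d12:-→d13:-→d14:-→d15:-→d16:-→d17:-→d18:H2  best=H2
  ? 123.1.11.28  path d0:-→d1:-→d2:-→d3:-→d4:-→d5:-→d6:-→d7:-→d8:-→d9:-→d10:-→d11:-→d12:-→d13:-→d14:-→d15:-→d16:-→d17:-→d18:H2  best=H2
  ? 14.173.182.4  path d0:-→d1:-→d2:-  best=no-route
  + 123.0.0.0/9 (H0) depth=9
  + 123.9.136.133/32 (H6) depth=32
  ? 123.1.2.249  path d0:-→d1:-→d2:-→d3:-→d4:-→d5:-→d6:-→d7:-→d8:-→d9:H0→d10:-→d11:-→d12:-→d13:-→d14:-→d15:-→d16:-→d17:-→d18:H2  best=H2
  del 123.9.136.133/32 (clear depth 32)
  + 96.0.0.0/3 (H5) depth=3
  + 123.9.0.0/16 (H1) depth=16
  ? 123.0.0.151  path d0:-→d1:-→d2:-→d3:H5→d4:-→d5:-→d6:-→d7:-→d8:-→d9:H0→d10:-→d11:-→d12:-→d13:-→d14:-→d15:-  best=H0
  ? 123.1.0.9  path d0:-→d1:-→d2:-→d3:H5→d4:-→d5:-→d6:-→d7:-→d8:-→d9:H0→d10:-→d11:-→d12:-→d13:-→d14:-→d15:-→d16:-→d17:-→d18:H2  best=H2
  del 123.1.0.0/18 (clear depth 18)
  del 123.0.0.0/9 (clear depth 9)

== LOOKUPS ==
["H2","H2","no-route","H2","H0","H2"]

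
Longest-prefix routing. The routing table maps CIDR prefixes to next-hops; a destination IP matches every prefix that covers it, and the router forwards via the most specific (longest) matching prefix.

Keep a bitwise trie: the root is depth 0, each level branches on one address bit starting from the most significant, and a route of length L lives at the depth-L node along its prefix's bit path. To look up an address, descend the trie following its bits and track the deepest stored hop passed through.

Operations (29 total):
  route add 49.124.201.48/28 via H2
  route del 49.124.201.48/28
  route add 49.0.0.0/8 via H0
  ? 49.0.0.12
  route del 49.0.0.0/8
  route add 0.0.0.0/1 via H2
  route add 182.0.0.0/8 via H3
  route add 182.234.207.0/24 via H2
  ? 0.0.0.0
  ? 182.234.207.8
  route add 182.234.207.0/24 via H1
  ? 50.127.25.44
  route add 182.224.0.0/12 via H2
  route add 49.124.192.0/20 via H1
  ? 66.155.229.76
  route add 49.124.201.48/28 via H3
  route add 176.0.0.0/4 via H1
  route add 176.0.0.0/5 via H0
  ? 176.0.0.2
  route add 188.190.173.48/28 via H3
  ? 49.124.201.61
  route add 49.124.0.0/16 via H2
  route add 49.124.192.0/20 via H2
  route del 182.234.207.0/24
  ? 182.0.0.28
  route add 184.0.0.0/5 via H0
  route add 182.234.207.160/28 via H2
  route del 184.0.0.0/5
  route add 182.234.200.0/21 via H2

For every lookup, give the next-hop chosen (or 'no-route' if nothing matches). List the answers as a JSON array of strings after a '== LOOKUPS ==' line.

Trace:
  add 49.124.201.48/28 -> H2 at depth 28
  del 49.124.201.48/28 (clear depth 28)
  add 49.0.0.0/8 -> H0 at depth 8
  Q 49.0.0.12: descend 001100010 ; hops seen [H0] ; pick H0
  del 49.0.0.0/8 (clear depth 8)
  add 0.0.0.0/1 -> H2 at depth 1
  add 182.0.0.0/8 -> H3 at depth 8
  add 182.234.207.0/24 -> H2 at depth 24
  Q 0.0.0.0: descend 00 ; hops seen [H2] ; pick H2
  Q 182.234.207.8: descend 101101101110101011001111 ; hops seen [H3,H2] ; pick H2
  add 182.234.207.0/24 -> H1 at depth 24
  Q 50.127.25.44: descend 001100 ; hops seen [H2] ; pick H2
  add 182.224.0.0/12 -> H2 at depth 12
  add 49.124.192.0/20 -> H1 at depth 20
  Q 66.155.229.76: descend 0 ; hops seen [H2] ; pick H2
  add 49.124.201.48/28 -> H3 at depth 28
  add 176.0.0.0/4 -> H1 at depth 4
  add 176.0.0.0/5 -> H0 at depth 5
  Q 176.0.0.2: descend 10110 ; hops seen [H1,H0] ; pick H0
  add 188.190.173.48/28 -> H3 at depth 28
  Q 49.124.201.61: descend 0011000101111100110010010011 ; hops seen [H2,H1,H3] ; pick H3
  add 49.124.0.0/16 -> H2 at depth 16
  add 49.124.192.0/20 -> H2 at depth 20
  del 182.234.207.0/24 (clear depth 24)
  Q 182.0.0.28: descend 10110110 ; hops seen [H1,H0,H3] ; pick H3
  add 184.0.0.0/5 -> H0 at depth 5
  add 182.234.207.160/28 -> H2 at depth 28
  del 184.0.0.0/5 (clear depth 5)
  add 182.234.200.0/21 -> H2 at depth 21

== LOOKUPS ==
["H0","H2","H2","H2","H2","H0","H3","H3"]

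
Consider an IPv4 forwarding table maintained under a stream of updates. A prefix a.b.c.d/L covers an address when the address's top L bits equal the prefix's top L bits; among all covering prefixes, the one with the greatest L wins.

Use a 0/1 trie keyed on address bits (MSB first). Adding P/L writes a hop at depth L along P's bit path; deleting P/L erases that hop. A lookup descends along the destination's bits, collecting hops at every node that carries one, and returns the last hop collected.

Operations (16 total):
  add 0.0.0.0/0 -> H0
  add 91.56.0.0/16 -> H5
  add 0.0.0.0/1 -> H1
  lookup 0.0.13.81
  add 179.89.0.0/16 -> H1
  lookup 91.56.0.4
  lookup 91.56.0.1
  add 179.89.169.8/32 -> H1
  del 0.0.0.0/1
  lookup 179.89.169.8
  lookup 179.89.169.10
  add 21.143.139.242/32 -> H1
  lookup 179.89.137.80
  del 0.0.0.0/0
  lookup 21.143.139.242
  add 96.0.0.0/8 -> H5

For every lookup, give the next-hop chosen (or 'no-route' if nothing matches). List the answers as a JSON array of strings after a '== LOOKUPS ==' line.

Apply in order:
  + 0.0.0.0/0 (H0) depth=0
  + 91.56.0.0/16 (H5) depth=16
  + 0.0.0.0/1 (H1) depth=1
  ? 0.0.13.81  path d0:H0→d1:H1  best=H1
  + 179.89.0.0/16 (H1) depth=16
  ? 91.56.0.4  path d0:H0→d1:H1→d2:-→d3:-→d4:-→d5:-→d6:-→d7:-→d8:-→d9:-→d10:-→d11:-→d12:-→d13:-→d14:-→d15:-→d16:H5  best=H5
  ? 91.56.0.1  path d0:H0→d1:H1→d2:-→d3:-→d4:-→d5:-→d6:-→d7:-→d8:-→d9:-→d10:-→d11:-→d12:-→d13:-→d14:-→d15:-→d16:H5  best=H5
  + 179.89.169.8/32 (H1) depth=32
  - 0.0.0.0/1 clear@1
  ? 179.89.169.8  path d0:H0→d1:-→d2:-→d3:-→d4:-→d5:-→d6:-→d7:-→d8:-→d9:-→d10:-→d11:-→d12:-→d13:-→d14:-→d15:-→d16:H1→d17:-→d18:-→d19:-→d20:-→d21:-→d22:-→d23:-→d24:-→d25:-→d26:-→d27:-→d28:-→d29:-→d30:-→d31:-→d32:H1  best=H1
  ? 179.89.169.10  path d0:H0→d1:-→d2:-→d3:-→d4:-→d5:-→d6:-→d7:-→d8:-→d9:-→d10:-→d11:-→d12:-→d13:-→d14:-→d15:-→d16:H1→d17:-→d18:-→d19:-→d20:-→d21:-→d22:-→d23:-→d24:-→d25:-→d26:-→d27:-→d28:-→d29:-→d30:-  best=H1
  + 21.143.139.242/32 (H1) depth=32
  ? 179.89.137.80  path d0:H0→d1:-→d2:-→d3:-→d4:-→d5:-→d6:-→d7:-→d8:-→d9:-→d10:-→d11:-→d12:-→d13:-→d14:-→d15:-→d16:H1→d17:-→d18:-  best=H1
  - 0.0.0.0/0 clear@0
  ? 21.143.139.242  path d0:-→d1:-→d2:-→d3:-→d4:-→d5:-→d6:-→d7:-→d8:-→d9:-→d10:-→d11:-→d12:-→d13:-→d14:-→d15:-→d16:-→d17:-→d18:-→d19:-→d20:-→d21:-→d22:-→d23:-→d24:-→d25:-→d26:-→d27:-→d28:-→d29:-→d30:-→d31:-→d32:H1  best=H1
  + 96.0.0.0/8 (H5) depth=8

== LOOKUPS ==
["H1","H5","H5","H1","H1","H1","H1"]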